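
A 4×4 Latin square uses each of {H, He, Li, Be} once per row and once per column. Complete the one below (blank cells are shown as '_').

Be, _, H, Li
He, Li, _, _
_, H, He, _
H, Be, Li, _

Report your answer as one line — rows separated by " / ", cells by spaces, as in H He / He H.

(r1,c2): row 1 has {H,Li,Be}; column 2 has {H,Li,Be}, so it must be He.
(r2,c3): row 2 has {He,Li}; column 3 has {H,He,Li}, so it must be Be.
(r2,c4): row 2 has {He,Li,Be}; column 4 has {Li}, so it must be H.
(r3,c1): row 3 has {H,He}; column 1 has {H,He,Be}, so it must be Li.
(r3,c4): row 3 has {H,He,Li}; column 4 has {H,Li}, so it must be Be.
(r4,c4): row 4 has {H,Li,Be}; column 4 has {H,Li,Be}, so it must be He.

Be He H Li / He Li Be H / Li H He Be / H Be Li He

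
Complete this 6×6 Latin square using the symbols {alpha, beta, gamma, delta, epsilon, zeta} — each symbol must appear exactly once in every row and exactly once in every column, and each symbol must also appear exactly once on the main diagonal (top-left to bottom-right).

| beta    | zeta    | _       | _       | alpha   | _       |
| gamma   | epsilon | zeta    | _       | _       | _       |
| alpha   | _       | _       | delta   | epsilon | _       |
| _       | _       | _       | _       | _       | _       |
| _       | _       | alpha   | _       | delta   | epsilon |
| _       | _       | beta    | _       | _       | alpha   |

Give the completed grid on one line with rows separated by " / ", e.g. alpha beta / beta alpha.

(r2,c5): row 2 has {gamma,epsilon,zeta}; column 5 has {alpha,delta,epsilon}, so it must be beta.
(r2,c6): row 2 has {beta,gamma,epsilon,zeta}; column 6 has {alpha,epsilon}, so it must be delta.
(r3,c3): row 3 has {alpha,delta,epsilon}; column 3 has {alpha,beta,zeta}; the diagonal has {alpha,beta,delta,epsilon}, so it must be gamma.
(r4,c4): row 4 is empty so far; column 4 has {delta}; the diagonal has {alpha,beta,gamma,delta,epsilon}, so it must be zeta.
(r4,c5): row 4 has {zeta}; column 5 has {alpha,beta,delta,epsilon}, so it must be gamma.
(r4,c6): row 4 has {gamma,zeta}; column 6 has {alpha,delta,epsilon}, so it must be beta.
(r5,c1): row 5 has {alpha,delta,epsilon}; column 1 has {alpha,beta,gamma}, so it must be zeta.
(r6,c5): row 6 has {alpha,beta}; column 5 has {alpha,beta,gamma,delta,epsilon}, so it must be zeta.
(r1,c6): row 1 has {alpha,beta,zeta}; column 6 has {alpha,beta,delta,epsilon}, so it must be gamma.
(r2,c4): row 2 has {beta,gamma,delta,epsilon,zeta}; column 4 has {delta,zeta}, so it must be alpha.
(r3,c2): row 3 has {alpha,gamma,delta,epsilon}; column 2 has {epsilon,zeta}, so it must be beta.
(r3,c6): row 3 has {alpha,beta,gamma,delta,epsilon}; column 6 has {alpha,beta,gamma,delta,epsilon}, so it must be zeta.
(r5,c2): row 5 has {alpha,delta,epsilon,zeta}; column 2 has {beta,epsilon,zeta}, so it must be gamma.
(r5,c4): row 5 has {alpha,gamma,delta,epsilon,zeta}; column 4 has {alpha,delta,zeta}, so it must be beta.
(r6,c2): row 6 has {alpha,beta,zeta}; column 2 has {beta,gamma,epsilon,zeta}, so it must be delta.
(r1,c4): row 1 has {alpha,beta,gamma,zeta}; column 4 has {alpha,beta,delta,zeta}, so it must be epsilon.
(r4,c2): row 4 has {beta,gamma,zeta}; column 2 has {beta,gamma,delta,epsilon,zeta}, so it must be alpha.
(r6,c1): row 6 has {alpha,beta,delta,zeta}; column 1 has {alpha,beta,gamma,zeta}, so it must be epsilon.
(r6,c4): row 6 has {alpha,beta,delta,epsilon,zeta}; column 4 has {alpha,beta,delta,epsilon,zeta}, so it must be gamma.
(r1,c3): row 1 has {alpha,beta,gamma,epsilon,zeta}; column 3 has {alpha,beta,gamma,zeta}, so it must be delta.
(r4,c1): row 4 has {alpha,beta,gamma,zeta}; column 1 has {alpha,beta,gamma,epsilon,zeta}, so it must be delta.
(r4,c3): row 4 has {alpha,beta,gamma,delta,zeta}; column 3 has {alpha,beta,gamma,delta,zeta}, so it must be epsilon.

beta zeta delta epsilon alpha gamma / gamma epsilon zeta alpha beta delta / alpha beta gamma delta epsilon zeta / delta alpha epsilon zeta gamma beta / zeta gamma alpha beta delta epsilon / epsilon delta beta gamma zeta alpha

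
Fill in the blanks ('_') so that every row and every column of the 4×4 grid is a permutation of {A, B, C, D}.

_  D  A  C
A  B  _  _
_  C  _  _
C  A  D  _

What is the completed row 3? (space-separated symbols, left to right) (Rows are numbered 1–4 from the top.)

D C B A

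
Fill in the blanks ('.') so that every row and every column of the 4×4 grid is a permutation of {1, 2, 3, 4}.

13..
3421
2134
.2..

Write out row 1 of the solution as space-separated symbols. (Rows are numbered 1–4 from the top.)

1 3 4 2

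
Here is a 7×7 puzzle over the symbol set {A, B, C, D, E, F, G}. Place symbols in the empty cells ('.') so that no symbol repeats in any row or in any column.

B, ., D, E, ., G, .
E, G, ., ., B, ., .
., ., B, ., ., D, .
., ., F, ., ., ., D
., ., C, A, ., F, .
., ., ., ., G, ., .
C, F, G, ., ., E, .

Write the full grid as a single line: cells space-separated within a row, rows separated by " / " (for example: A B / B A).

B A D E F G C / E G A D B C F / G C B F A D E / A E F G C B D / D B C A E F G / F D E C G A B / C F G B D E A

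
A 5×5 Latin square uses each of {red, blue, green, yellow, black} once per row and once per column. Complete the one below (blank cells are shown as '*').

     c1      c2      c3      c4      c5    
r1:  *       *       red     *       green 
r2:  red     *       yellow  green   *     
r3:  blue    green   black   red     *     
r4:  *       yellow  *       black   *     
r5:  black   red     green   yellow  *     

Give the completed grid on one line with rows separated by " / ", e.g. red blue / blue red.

row 1 has {red,green}; column 1 has {red,blue,black} — only yellow is left for (r1,c1).
row 1 has {red,green,yellow}; column 4 has {red,green,yellow,black} — only blue is left for (r1,c4).
row 3 has {red,blue,green,black}; column 5 has {green} — only yellow is left for (r3,c5).
row 4 has {yellow,black}; column 1 has {red,blue,yellow,black} — only green is left for (r4,c1).
row 4 has {green,yellow,black}; column 3 has {red,green,yellow,black} — only blue is left for (r4,c3).
row 4 has {blue,green,yellow,black}; column 5 has {green,yellow} — only red is left for (r4,c5).
row 5 has {red,green,yellow,black}; column 5 has {red,green,yellow} — only blue is left for (r5,c5).
row 1 has {red,blue,green,yellow}; column 2 has {red,green,yellow} — only black is left for (r1,c2).
row 2 has {red,green,yellow}; column 2 has {red,green,yellow,black} — only blue is left for (r2,c2).
row 2 has {red,blue,green,yellow}; column 5 has {red,blue,green,yellow} — only black is left for (r2,c5).

yellow black red blue green / red blue yellow green black / blue green black red yellow / green yellow blue black red / black red green yellow blue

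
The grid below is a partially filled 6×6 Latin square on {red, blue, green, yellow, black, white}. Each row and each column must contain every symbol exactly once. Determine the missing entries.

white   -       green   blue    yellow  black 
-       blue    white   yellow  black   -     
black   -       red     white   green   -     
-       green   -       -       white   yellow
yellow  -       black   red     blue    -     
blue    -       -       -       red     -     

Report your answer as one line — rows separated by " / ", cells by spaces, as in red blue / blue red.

(r1,c2) = red
(r3,c2) = yellow
(r3,c6) = blue
(r4,c1) = red
(r4,c3) = blue
(r4,c4) = black
(r5,c2) = white
(r5,c6) = green
(r6,c2) = black
(r6,c3) = yellow
(r6,c4) = green
(r6,c6) = white
(r2,c1) = green
(r2,c6) = red

white red green blue yellow black / green blue white yellow black red / black yellow red white green blue / red green blue black white yellow / yellow white black red blue green / blue black yellow green red white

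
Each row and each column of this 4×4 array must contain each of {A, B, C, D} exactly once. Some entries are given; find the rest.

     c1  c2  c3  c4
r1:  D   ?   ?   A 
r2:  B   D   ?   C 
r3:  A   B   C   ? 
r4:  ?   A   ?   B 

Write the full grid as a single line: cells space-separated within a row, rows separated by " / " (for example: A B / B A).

D C B A / B D A C / A B C D / C A D B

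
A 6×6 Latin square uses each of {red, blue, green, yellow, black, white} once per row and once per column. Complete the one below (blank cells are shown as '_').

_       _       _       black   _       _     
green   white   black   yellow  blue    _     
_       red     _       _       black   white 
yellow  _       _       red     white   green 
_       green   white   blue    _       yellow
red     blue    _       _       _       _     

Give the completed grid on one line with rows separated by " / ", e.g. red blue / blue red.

white yellow red black green blue / green white black yellow blue red / blue red yellow green black white / yellow black blue red white green / black green white blue red yellow / red blue green white yellow black

(r1,c2): row 1 has {black}; column 2 has {red,blue,green,white}, so it must be yellow.
(r2,c6): row 2 has {blue,green,yellow,black,white}; column 6 has {green,yellow,white}, so it must be red.
(r3,c1): row 3 has {red,black,white}; column 1 has {red,green,yellow}, so it must be blue.
(r3,c4): row 3 has {red,blue,black,white}; column 4 has {red,blue,yellow,black}, so it must be green.
(r4,c2): row 4 has {red,green,yellow,white}; column 2 has {red,blue,green,yellow,white}, so it must be black.
(r4,c3): row 4 has {red,green,yellow,black,white}; column 3 has {black,white}, so it must be blue.
(r5,c1): row 5 has {blue,green,yellow,white}; column 1 has {red,blue,green,yellow}, so it must be black.
(r5,c5): row 5 has {blue,green,yellow,black,white}; column 5 has {blue,black,white}, so it must be red.
(r6,c4): row 6 has {red,blue}; column 4 has {red,blue,green,yellow,black}, so it must be white.
(r6,c6): row 6 has {red,blue,white}; column 6 has {red,green,yellow,white}, so it must be black.
(r1,c1): row 1 has {yellow,black}; column 1 has {red,blue,green,yellow,black}, so it must be white.
(r1,c5): row 1 has {yellow,black,white}; column 5 has {red,blue,black,white}, so it must be green.
(r1,c6): row 1 has {green,yellow,black,white}; column 6 has {red,green,yellow,black,white}, so it must be blue.
(r3,c3): row 3 has {red,blue,green,black,white}; column 3 has {blue,black,white}, so it must be yellow.
(r6,c3): row 6 has {red,blue,black,white}; column 3 has {blue,yellow,black,white}, so it must be green.
(r6,c5): row 6 has {red,blue,green,black,white}; column 5 has {red,blue,green,black,white}, so it must be yellow.
(r1,c3): row 1 has {blue,green,yellow,black,white}; column 3 has {blue,green,yellow,black,white}, so it must be red.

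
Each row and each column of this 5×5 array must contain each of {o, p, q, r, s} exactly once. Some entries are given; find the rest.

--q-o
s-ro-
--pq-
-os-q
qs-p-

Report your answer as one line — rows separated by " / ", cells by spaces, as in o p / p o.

r p q s o / s q r o p / o r p q s / p o s r q / q s o p r

(r2,c5): row 2 has {o,r,s}; column 5 has {o,q}, so it must be p.
(r3,c2): row 3 has {p,q}; column 2 has {o,s}, so it must be r.
(r3,c5): row 3 has {p,q,r}; column 5 has {o,p,q}, so it must be s.
(r4,c4): row 4 has {o,q,s}; column 4 has {o,p,q}, so it must be r.
(r5,c3): row 5 has {p,q,s}; column 3 has {p,q,r,s}, so it must be o.
(r5,c5): row 5 has {o,p,q,s}; column 5 has {o,p,q,s}, so it must be r.
(r1,c2): row 1 has {o,q}; column 2 has {o,r,s}, so it must be p.
(r1,c4): row 1 has {o,p,q}; column 4 has {o,p,q,r}, so it must be s.
(r2,c2): row 2 has {o,p,r,s}; column 2 has {o,p,r,s}, so it must be q.
(r3,c1): row 3 has {p,q,r,s}; column 1 has {q,s}, so it must be o.
(r4,c1): row 4 has {o,q,r,s}; column 1 has {o,q,s}, so it must be p.
(r1,c1): row 1 has {o,p,q,s}; column 1 has {o,p,q,s}, so it must be r.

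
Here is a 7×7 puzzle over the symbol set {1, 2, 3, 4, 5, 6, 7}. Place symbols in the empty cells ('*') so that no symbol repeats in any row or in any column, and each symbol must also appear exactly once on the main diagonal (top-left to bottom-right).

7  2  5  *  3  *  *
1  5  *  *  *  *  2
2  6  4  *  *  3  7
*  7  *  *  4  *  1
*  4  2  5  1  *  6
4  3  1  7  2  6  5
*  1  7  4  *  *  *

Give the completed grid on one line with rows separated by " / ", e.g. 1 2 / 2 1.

7 2 5 6 3 1 4 / 1 5 6 3 7 4 2 / 2 6 4 1 5 3 7 / 6 7 3 2 4 5 1 / 3 4 2 5 1 7 6 / 4 3 1 7 2 6 5 / 5 1 7 4 6 2 3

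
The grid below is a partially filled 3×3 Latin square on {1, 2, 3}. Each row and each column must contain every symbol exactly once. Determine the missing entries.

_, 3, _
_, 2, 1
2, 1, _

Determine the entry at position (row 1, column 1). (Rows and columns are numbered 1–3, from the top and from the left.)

1

(r1,c1) = 1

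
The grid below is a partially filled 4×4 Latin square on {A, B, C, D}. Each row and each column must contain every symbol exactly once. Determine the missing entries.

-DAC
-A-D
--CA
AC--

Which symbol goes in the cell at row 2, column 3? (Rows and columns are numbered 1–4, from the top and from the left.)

B

(r1,c1) = B
(r2,c1) = C
(r2,c3) = B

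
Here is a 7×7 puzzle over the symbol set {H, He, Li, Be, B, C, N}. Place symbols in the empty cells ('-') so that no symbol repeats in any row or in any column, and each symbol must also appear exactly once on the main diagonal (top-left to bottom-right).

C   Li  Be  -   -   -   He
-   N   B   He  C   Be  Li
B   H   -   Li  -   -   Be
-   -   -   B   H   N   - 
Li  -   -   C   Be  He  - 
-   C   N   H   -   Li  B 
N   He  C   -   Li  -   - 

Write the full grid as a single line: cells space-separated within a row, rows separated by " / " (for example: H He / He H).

(r1,c4) = N
(r1,c5) = B
(r1,c6) = H
(r2,c1) = H
(r3,c3) = He
(r3,c5) = N
(r3,c6) = C
(r4,c2) = Be
(r4,c3) = Li
(r4,c7) = C
(r5,c2) = B
(r5,c3) = H
(r5,c7) = N
(r6,c5) = He
(r7,c4) = Be
(r7,c6) = B
(r7,c7) = H
(r4,c1) = He
(r6,c1) = Be

C Li Be N B H He / H N B He C Be Li / B H He Li N C Be / He Be Li B H N C / Li B H C Be He N / Be C N H He Li B / N He C Be Li B H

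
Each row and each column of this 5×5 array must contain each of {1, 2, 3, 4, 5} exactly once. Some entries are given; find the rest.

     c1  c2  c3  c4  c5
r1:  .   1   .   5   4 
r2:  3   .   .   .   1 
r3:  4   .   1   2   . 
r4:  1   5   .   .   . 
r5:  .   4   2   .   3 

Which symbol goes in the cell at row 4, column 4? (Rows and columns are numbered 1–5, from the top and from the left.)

3

row 1 has {1,4,5}; column 1 has {1,3,4} — only 2 is left for (r1,c1).
row 1 has {1,2,4,5}; column 3 has {1,2} — only 3 is left for (r1,c3).
row 2 has {1,3}; column 2 has {1,4,5} — only 2 is left for (r2,c2).
row 2 has {1,2,3}; column 4 has {2,5} — only 4 is left for (r2,c4).
row 3 has {1,2,4}; column 2 has {1,2,4,5} — only 3 is left for (r3,c2).
row 3 has {1,2,3,4}; column 5 has {1,3,4} — only 5 is left for (r3,c5).
row 4 has {1,5}; column 3 has {1,2,3} — only 4 is left for (r4,c3).
row 4 has {1,4,5}; column 4 has {2,4,5} — only 3 is left for (r4,c4).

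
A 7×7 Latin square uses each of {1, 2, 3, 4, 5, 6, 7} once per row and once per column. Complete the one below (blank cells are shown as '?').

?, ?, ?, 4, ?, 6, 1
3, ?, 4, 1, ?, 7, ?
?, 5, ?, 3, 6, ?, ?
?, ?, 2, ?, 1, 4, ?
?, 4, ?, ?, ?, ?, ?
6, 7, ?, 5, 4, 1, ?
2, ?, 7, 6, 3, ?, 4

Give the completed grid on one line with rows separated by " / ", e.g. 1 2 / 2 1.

7 3 5 4 2 6 1 / 3 2 4 1 5 7 6 / 4 5 1 3 6 2 7 / 5 6 2 7 1 4 3 / 1 4 6 2 7 3 5 / 6 7 3 5 4 1 2 / 2 1 7 6 3 5 4

row 3 has {3,5,6}; column 3 has {2,4,7} — only 1 is left for (r3,c3).
row 3 has {1,3,5,6}; column 6 has {1,4,6,7} — only 2 is left for (r3,c6).
row 3 has {1,2,3,5,6}; column 7 has {1,4} — only 7 is left for (r3,c7).
row 4 has {1,2,4}; column 4 has {1,3,4,5,6} — only 7 is left for (r4,c4).
row 5 has {4}; column 4 has {1,3,4,5,6,7} — only 2 is left for (r5,c4).
row 6 has {1,4,5,6,7}; column 3 has {1,2,4,7} — only 3 is left for (r6,c3).
row 6 has {1,3,4,5,6,7}; column 7 has {1,4,7} — only 2 is left for (r6,c7).
row 7 has {2,3,4,6,7}; column 2 has {4,5,7} — only 1 is left for (r7,c2).
row 7 has {1,2,3,4,6,7}; column 6 has {1,2,4,6,7} — only 5 is left for (r7,c6).
row 1 has {1,4,6}; column 3 has {1,2,3,4,7} — only 5 is left for (r1,c3).
row 3 has {1,2,3,5,6,7}; column 1 has {2,3,6} — only 4 is left for (r3,c1).
row 4 has {1,2,4,7}; column 1 has {2,3,4,6} — only 5 is left for (r4,c1).
row 5 has {2,4}; column 3 has {1,2,3,4,5,7} — only 6 is left for (r5,c3).
row 5 has {2,4,6}; column 6 has {1,2,4,5,6,7} — only 3 is left for (r5,c6).
row 5 has {2,3,4,6}; column 7 has {1,2,4,7} — only 5 is left for (r5,c7).
row 1 has {1,4,5,6}; column 1 has {2,3,4,5,6} — only 7 is left for (r1,c1).
row 1 has {1,4,5,6,7}; column 5 has {1,3,4,6} — only 2 is left for (r1,c5).
row 2 has {1,3,4,7}; column 5 has {1,2,3,4,6} — only 5 is left for (r2,c5).
row 2 has {1,3,4,5,7}; column 7 has {1,2,4,5,7} — only 6 is left for (r2,c7).
row 4 has {1,2,4,5,7}; column 7 has {1,2,4,5,6,7} — only 3 is left for (r4,c7).
row 5 has {2,3,4,5,6}; column 1 has {2,3,4,5,6,7} — only 1 is left for (r5,c1).
row 5 has {1,2,3,4,5,6}; column 5 has {1,2,3,4,5,6} — only 7 is left for (r5,c5).
row 1 has {1,2,4,5,6,7}; column 2 has {1,4,5,7} — only 3 is left for (r1,c2).
row 2 has {1,3,4,5,6,7}; column 2 has {1,3,4,5,7} — only 2 is left for (r2,c2).
row 4 has {1,2,3,4,5,7}; column 2 has {1,2,3,4,5,7} — only 6 is left for (r4,c2).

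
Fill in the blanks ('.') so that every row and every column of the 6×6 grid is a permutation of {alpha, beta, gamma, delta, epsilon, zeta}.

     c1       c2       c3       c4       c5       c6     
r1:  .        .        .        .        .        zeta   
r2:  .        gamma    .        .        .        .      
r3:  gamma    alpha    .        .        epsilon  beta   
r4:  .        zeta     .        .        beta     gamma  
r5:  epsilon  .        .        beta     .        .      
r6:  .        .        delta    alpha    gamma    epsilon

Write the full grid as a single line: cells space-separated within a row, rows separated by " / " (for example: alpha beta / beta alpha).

alpha epsilon beta gamma delta zeta / beta gamma epsilon zeta alpha delta / gamma alpha zeta delta epsilon beta / delta zeta alpha epsilon beta gamma / epsilon delta gamma beta zeta alpha / zeta beta delta alpha gamma epsilon

row 3 has {alpha,beta,gamma,epsilon}; column 3 has {delta} — only zeta is left for (r3,c3).
row 3 has {alpha,beta,gamma,epsilon,zeta}; column 4 has {alpha,beta} — only delta is left for (r3,c4).
row 4 has {beta,gamma,zeta}; column 4 has {alpha,beta,delta} — only epsilon is left for (r4,c4).
row 5 has {beta,epsilon}; column 2 has {alpha,gamma,zeta} — only delta is left for (r5,c2).
row 5 has {beta,delta,epsilon}; column 6 has {beta,gamma,epsilon,zeta} — only alpha is left for (r5,c6).
row 6 has {alpha,gamma,delta,epsilon}; column 2 has {alpha,gamma,delta,zeta} — only beta is left for (r6,c2).
row 1 has {zeta}; column 2 has {alpha,beta,gamma,delta,zeta} — only epsilon is left for (r1,c2).
row 1 has {epsilon,zeta}; column 4 has {alpha,beta,delta,epsilon} — only gamma is left for (r1,c4).
row 2 has {gamma}; column 4 has {alpha,beta,gamma,delta,epsilon} — only zeta is left for (r2,c4).
row 2 has {gamma,zeta}; column 6 has {alpha,beta,gamma,epsilon,zeta} — only delta is left for (r2,c6).
row 4 has {beta,gamma,epsilon,zeta}; column 3 has {delta,zeta} — only alpha is left for (r4,c3).
row 5 has {alpha,beta,delta,epsilon}; column 3 has {alpha,delta,zeta} — only gamma is left for (r5,c3).
row 5 has {alpha,beta,gamma,delta,epsilon}; column 5 has {beta,gamma,epsilon} — only zeta is left for (r5,c5).
row 6 has {alpha,beta,gamma,delta,epsilon}; column 1 has {gamma,epsilon} — only zeta is left for (r6,c1).
row 1 has {gamma,epsilon,zeta}; column 3 has {alpha,gamma,delta,zeta} — only beta is left for (r1,c3).
row 2 has {gamma,delta,zeta}; column 3 has {alpha,beta,gamma,delta,zeta} — only epsilon is left for (r2,c3).
row 2 has {gamma,delta,epsilon,zeta}; column 5 has {beta,gamma,epsilon,zeta} — only alpha is left for (r2,c5).
row 4 has {alpha,beta,gamma,epsilon,zeta}; column 1 has {gamma,epsilon,zeta} — only delta is left for (r4,c1).
row 1 has {beta,gamma,epsilon,zeta}; column 1 has {gamma,delta,epsilon,zeta} — only alpha is left for (r1,c1).
row 1 has {alpha,beta,gamma,epsilon,zeta}; column 5 has {alpha,beta,gamma,epsilon,zeta} — only delta is left for (r1,c5).
row 2 has {alpha,gamma,delta,epsilon,zeta}; column 1 has {alpha,gamma,delta,epsilon,zeta} — only beta is left for (r2,c1).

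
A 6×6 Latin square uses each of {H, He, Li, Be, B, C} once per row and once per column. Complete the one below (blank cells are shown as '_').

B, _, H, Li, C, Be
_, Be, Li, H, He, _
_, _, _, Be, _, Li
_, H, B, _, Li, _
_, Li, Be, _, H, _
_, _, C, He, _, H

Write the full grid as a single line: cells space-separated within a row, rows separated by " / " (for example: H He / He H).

(r1,c2) = He
(r2,c1) = C
(r2,c6) = B
(r3,c3) = He
(r3,c5) = B
(r4,c4) = C
(r4,c6) = He
(r5,c1) = He
(r5,c4) = B
(r5,c6) = C
(r6,c2) = B
(r6,c5) = Be
(r3,c1) = H
(r3,c2) = C
(r4,c1) = Be
(r6,c1) = Li

B He H Li C Be / C Be Li H He B / H C He Be B Li / Be H B C Li He / He Li Be B H C / Li B C He Be H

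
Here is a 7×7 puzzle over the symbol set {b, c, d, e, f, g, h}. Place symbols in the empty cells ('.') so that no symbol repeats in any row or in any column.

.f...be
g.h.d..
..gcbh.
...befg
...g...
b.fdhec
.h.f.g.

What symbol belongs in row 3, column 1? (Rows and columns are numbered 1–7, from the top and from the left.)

(r1,c4) = h
(r2,c4) = e
(r2,c6) = c
(r5,c6) = d
(r6,c2) = g
(r7,c5) = c
(r1,c5) = g
(r2,c2) = b
(r2,c7) = f
(r3,c7) = d
(r5,c5) = f
(r7,c7) = b
(r3,c2) = e
(r5,c2) = c
(r5,c7) = h
(r3,c1) = f

f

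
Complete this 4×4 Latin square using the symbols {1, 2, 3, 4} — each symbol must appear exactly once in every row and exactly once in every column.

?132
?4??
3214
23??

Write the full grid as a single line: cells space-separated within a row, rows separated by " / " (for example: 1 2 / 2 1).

4 1 3 2 / 1 4 2 3 / 3 2 1 4 / 2 3 4 1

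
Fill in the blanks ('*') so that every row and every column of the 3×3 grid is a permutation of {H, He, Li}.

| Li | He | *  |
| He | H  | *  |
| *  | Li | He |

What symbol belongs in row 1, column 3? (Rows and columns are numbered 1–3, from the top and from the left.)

(r1,c3) = H

H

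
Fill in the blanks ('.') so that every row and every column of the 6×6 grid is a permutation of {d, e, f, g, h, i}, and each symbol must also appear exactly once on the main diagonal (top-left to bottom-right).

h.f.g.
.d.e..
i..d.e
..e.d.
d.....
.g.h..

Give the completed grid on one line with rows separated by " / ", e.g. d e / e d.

h e f i g d / f d h e i g / i f g d h e / g i e f d h / d h i g e f / e g d h f i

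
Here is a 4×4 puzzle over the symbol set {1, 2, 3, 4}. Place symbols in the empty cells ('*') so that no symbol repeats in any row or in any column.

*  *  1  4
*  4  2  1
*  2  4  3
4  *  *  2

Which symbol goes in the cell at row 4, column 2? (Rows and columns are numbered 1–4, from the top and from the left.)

1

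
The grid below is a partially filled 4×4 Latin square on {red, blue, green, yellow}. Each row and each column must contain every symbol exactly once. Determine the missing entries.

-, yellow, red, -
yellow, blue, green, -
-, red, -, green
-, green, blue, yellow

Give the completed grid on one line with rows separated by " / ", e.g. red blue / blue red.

green yellow red blue / yellow blue green red / blue red yellow green / red green blue yellow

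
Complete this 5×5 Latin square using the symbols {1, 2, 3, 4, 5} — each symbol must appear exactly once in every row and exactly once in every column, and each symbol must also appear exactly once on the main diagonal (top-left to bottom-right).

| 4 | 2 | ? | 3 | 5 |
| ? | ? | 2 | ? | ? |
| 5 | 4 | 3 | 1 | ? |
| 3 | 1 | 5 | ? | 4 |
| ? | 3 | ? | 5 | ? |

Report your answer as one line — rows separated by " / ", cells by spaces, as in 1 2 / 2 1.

4 2 1 3 5 / 1 5 2 4 3 / 5 4 3 1 2 / 3 1 5 2 4 / 2 3 4 5 1

(r1,c3): row 1 has {2,3,4,5}; column 3 has {2,3,5}, so it must be 1.
(r2,c1): row 2 has {2}; column 1 has {3,4,5}, so it must be 1.
(r2,c2): row 2 has {1,2}; column 2 has {1,2,3,4}; the diagonal has {3,4}, so it must be 5.
(r2,c4): row 2 has {1,2,5}; column 4 has {1,3,5}, so it must be 4.
(r2,c5): row 2 has {1,2,4,5}; column 5 has {4,5}, so it must be 3.
(r3,c5): row 3 has {1,3,4,5}; column 5 has {3,4,5}, so it must be 2.
(r4,c4): row 4 has {1,3,4,5}; column 4 has {1,3,4,5}; the diagonal has {3,4,5}, so it must be 2.
(r5,c1): row 5 has {3,5}; column 1 has {1,3,4,5}, so it must be 2.
(r5,c3): row 5 has {2,3,5}; column 3 has {1,2,3,5}, so it must be 4.
(r5,c5): row 5 has {2,3,4,5}; column 5 has {2,3,4,5}; the diagonal has {2,3,4,5}, so it must be 1.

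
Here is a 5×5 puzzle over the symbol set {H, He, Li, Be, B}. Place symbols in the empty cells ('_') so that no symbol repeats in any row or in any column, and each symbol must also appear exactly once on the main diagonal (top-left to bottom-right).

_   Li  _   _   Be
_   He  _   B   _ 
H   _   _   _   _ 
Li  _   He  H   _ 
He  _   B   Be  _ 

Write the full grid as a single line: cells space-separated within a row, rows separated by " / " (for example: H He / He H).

B Li H He Be / Be He Li B H / H B Be Li He / Li Be He H B / He H B Be Li

(r1,c1) = B
(r1,c3) = H
(r1,c4) = He
(r2,c1) = Be
(r2,c3) = Li
(r2,c5) = H
(r3,c3) = Be
(r3,c4) = Li
(r4,c5) = B
(r5,c2) = H
(r5,c5) = Li
(r3,c2) = B
(r3,c5) = He
(r4,c2) = Be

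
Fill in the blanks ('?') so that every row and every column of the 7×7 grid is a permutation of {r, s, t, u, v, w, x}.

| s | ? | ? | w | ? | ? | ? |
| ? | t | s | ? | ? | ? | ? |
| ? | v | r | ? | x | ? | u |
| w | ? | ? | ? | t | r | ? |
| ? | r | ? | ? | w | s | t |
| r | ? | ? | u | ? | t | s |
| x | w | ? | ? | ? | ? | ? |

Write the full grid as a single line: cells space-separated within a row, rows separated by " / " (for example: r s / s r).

s u t w r v x / v t s r u x w / t v r s x w u / w s u x t r v / u r x v w s t / r x w u v t s / x w v t s u r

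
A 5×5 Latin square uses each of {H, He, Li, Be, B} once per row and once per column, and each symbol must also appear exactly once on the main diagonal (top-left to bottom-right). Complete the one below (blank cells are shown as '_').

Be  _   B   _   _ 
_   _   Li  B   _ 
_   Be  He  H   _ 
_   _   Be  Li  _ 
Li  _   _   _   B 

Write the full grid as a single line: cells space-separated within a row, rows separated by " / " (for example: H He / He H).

Be Li B He H / He H Li B Be / B Be He H Li / H B Be Li He / Li He H Be B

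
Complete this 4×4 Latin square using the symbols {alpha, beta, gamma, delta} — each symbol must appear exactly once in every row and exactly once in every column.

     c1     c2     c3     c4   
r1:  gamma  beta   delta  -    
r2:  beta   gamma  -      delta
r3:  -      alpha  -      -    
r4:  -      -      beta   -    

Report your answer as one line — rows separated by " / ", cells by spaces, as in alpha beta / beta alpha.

gamma beta delta alpha / beta gamma alpha delta / delta alpha gamma beta / alpha delta beta gamma

(r1,c4) = alpha
(r2,c3) = alpha
(r3,c1) = delta
(r3,c3) = gamma
(r3,c4) = beta
(r4,c1) = alpha
(r4,c2) = delta
(r4,c4) = gamma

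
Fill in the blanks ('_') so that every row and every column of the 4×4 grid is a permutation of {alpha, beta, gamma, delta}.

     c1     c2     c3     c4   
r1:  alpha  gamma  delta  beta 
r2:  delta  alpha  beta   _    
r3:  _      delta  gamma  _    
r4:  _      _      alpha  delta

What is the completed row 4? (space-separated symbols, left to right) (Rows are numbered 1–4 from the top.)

gamma beta alpha delta

row 2 has {alpha,beta,delta}; column 4 has {beta,delta} — only gamma is left for (r2,c4).
row 3 has {gamma,delta}; column 1 has {alpha,delta} — only beta is left for (r3,c1).
row 3 has {beta,gamma,delta}; column 4 has {beta,gamma,delta} — only alpha is left for (r3,c4).
row 4 has {alpha,delta}; column 1 has {alpha,beta,delta} — only gamma is left for (r4,c1).
row 4 has {alpha,gamma,delta}; column 2 has {alpha,gamma,delta} — only beta is left for (r4,c2).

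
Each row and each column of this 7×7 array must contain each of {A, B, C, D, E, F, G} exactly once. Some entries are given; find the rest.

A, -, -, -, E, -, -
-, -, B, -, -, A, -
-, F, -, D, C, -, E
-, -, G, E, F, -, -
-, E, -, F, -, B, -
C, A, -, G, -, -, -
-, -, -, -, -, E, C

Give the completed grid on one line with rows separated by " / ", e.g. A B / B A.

A C F B E D G / E D B C G A F / B F A D C G E / D B G E F C A / G E C F A B D / C A E G D F B / F G D A B E C

Cell (r2,c4): row 2 has {A,B}; column 4 has {D,E,F,G} → C.
Cell (r3,c3): row 3 has {C,D,E,F}; column 3 has {B,G} → A.
Cell (r3,c6): row 3 has {A,C,D,E,F}; column 6 has {A,B,E} → G.
Cell (r1,c4): row 1 has {A,E}; column 4 has {C,D,E,F,G} → B.
Cell (r3,c1): row 3 has {A,C,D,E,F,G}; column 1 has {A,C} → B.
Cell (r4,c1): row 4 has {E,F,G}; column 1 has {A,B,C} → D.
Cell (r4,c6): row 4 has {D,E,F,G}; column 6 has {A,B,E,G} → C.
Cell (r5,c1): row 5 has {B,E,F}; column 1 has {A,B,C,D} → G.
Cell (r7,c1): row 7 has {C,E}; column 1 has {A,B,C,D,G} → F.
Cell (r7,c3): row 7 has {C,E,F}; column 3 has {A,B,G} → D.
Cell (r7,c4): row 7 has {C,D,E,F}; column 4 has {B,C,D,E,F,G} → A.
Cell (r2,c1): row 2 has {A,B,C}; column 1 has {A,B,C,D,F,G} → E.
Cell (r4,c2): row 4 has {C,D,E,F,G}; column 2 has {A,E,F} → B.
Cell (r4,c7): row 4 has {B,C,D,E,F,G}; column 7 has {C,E} → A.
Cell (r5,c3): row 5 has {B,E,F,G}; column 3 has {A,B,D,G} → C.
Cell (r5,c7): row 5 has {B,C,E,F,G}; column 7 has {A,C,E} → D.
Cell (r7,c2): row 7 has {A,C,D,E,F}; column 2 has {A,B,E,F} → G.
Cell (r7,c5): row 7 has {A,C,D,E,F,G}; column 5 has {C,E,F} → B.
Cell (r1,c3): row 1 has {A,B,E}; column 3 has {A,B,C,D,G} → F.
Cell (r1,c6): row 1 has {A,B,E,F}; column 6 has {A,B,C,E,G} → D.
Cell (r1,c7): row 1 has {A,B,D,E,F}; column 7 has {A,C,D,E} → G.
Cell (r2,c2): row 2 has {A,B,C,E}; column 2 has {A,B,E,F,G} → D.
Cell (r2,c5): row 2 has {A,B,C,D,E}; column 5 has {B,C,E,F} → G.
Cell (r2,c7): row 2 has {A,B,C,D,E,G}; column 7 has {A,C,D,E,G} → F.
Cell (r5,c5): row 5 has {B,C,D,E,F,G}; column 5 has {B,C,E,F,G} → A.
Cell (r6,c3): row 6 has {A,C,G}; column 3 has {A,B,C,D,F,G} → E.
Cell (r6,c5): row 6 has {A,C,E,G}; column 5 has {A,B,C,E,F,G} → D.
Cell (r6,c6): row 6 has {A,C,D,E,G}; column 6 has {A,B,C,D,E,G} → F.
Cell (r6,c7): row 6 has {A,C,D,E,F,G}; column 7 has {A,C,D,E,F,G} → B.
Cell (r1,c2): row 1 has {A,B,D,E,F,G}; column 2 has {A,B,D,E,F,G} → C.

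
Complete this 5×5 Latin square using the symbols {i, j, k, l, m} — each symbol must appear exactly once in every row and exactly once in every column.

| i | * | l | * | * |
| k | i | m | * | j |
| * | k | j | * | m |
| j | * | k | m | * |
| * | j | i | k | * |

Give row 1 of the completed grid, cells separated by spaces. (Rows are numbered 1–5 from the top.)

i m l j k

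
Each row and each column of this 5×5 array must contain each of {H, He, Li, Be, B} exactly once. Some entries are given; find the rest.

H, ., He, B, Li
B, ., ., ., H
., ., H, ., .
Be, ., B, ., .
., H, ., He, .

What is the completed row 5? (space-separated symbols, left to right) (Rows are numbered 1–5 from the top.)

At row 1, column 2: row 1 has {H,He,Li,B}; column 2 has {H}; that leaves Be.
At row 4, column 5: row 4 has {Be,B}; column 5 has {H,Li}; that leaves He.
At row 5, column 1: row 5 has {H,He}; column 1 has {H,Be,B}; that leaves Li.
At row 5, column 3: row 5 has {H,He,Li}; column 3 has {H,He,B}; that leaves Be.
At row 5, column 5: row 5 has {H,He,Li,Be}; column 5 has {H,He,Li}; that leaves B.

Li H Be He B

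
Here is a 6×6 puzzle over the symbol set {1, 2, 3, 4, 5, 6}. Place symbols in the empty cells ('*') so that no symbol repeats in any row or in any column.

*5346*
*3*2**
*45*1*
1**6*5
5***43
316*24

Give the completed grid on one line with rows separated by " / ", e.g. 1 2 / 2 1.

(r1,c1): row 1 has {3,4,5,6}; column 1 has {1,3,5}, so it must be 2.
(r1,c6): row 1 has {2,3,4,5,6}; column 6 has {3,4,5}, so it must be 1.
(r2,c5): row 2 has {2,3}; column 5 has {1,2,4,6}, so it must be 5.
(r2,c6): row 2 has {2,3,5}; column 6 has {1,3,4,5}, so it must be 6.
(r3,c1): row 3 has {1,4,5}; column 1 has {1,2,3,5}, so it must be 6.
(r3,c4): row 3 has {1,4,5,6}; column 4 has {2,4,6}, so it must be 3.
(r3,c6): row 3 has {1,3,4,5,6}; column 6 has {1,3,4,5,6}, so it must be 2.
(r4,c2): row 4 has {1,5,6}; column 2 has {1,3,4,5}, so it must be 2.
(r4,c3): row 4 has {1,2,5,6}; column 3 has {3,5,6}, so it must be 4.
(r4,c5): row 4 has {1,2,4,5,6}; column 5 has {1,2,4,5,6}, so it must be 3.
(r5,c2): row 5 has {3,4,5}; column 2 has {1,2,3,4,5}, so it must be 6.
(r5,c4): row 5 has {3,4,5,6}; column 4 has {2,3,4,6}, so it must be 1.
(r6,c4): row 6 has {1,2,3,4,6}; column 4 has {1,2,3,4,6}, so it must be 5.
(r2,c1): row 2 has {2,3,5,6}; column 1 has {1,2,3,5,6}, so it must be 4.
(r2,c3): row 2 has {2,3,4,5,6}; column 3 has {3,4,5,6}, so it must be 1.
(r5,c3): row 5 has {1,3,4,5,6}; column 3 has {1,3,4,5,6}, so it must be 2.

2 5 3 4 6 1 / 4 3 1 2 5 6 / 6 4 5 3 1 2 / 1 2 4 6 3 5 / 5 6 2 1 4 3 / 3 1 6 5 2 4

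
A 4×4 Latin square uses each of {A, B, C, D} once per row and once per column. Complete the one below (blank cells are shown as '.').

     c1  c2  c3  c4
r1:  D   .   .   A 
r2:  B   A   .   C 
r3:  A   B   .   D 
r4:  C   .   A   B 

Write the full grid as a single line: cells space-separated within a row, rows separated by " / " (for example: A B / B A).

D C B A / B A D C / A B C D / C D A B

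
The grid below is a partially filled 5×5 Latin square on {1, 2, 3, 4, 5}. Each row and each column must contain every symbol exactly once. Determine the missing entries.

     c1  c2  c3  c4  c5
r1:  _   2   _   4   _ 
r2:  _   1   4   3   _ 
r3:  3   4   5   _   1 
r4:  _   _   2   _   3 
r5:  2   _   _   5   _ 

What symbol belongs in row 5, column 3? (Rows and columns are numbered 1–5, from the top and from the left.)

(r1,c5): row 1 has {2,4}; column 5 has {1,3}, so it must be 5.
(r2,c1): row 2 has {1,3,4}; column 1 has {2,3}, so it must be 5.
(r2,c5): row 2 has {1,3,4,5}; column 5 has {1,3,5}, so it must be 2.
(r3,c4): row 3 has {1,3,4,5}; column 4 has {3,4,5}, so it must be 2.
(r4,c2): row 4 has {2,3}; column 2 has {1,2,4}, so it must be 5.
(r4,c4): row 4 has {2,3,5}; column 4 has {2,3,4,5}, so it must be 1.
(r5,c2): row 5 has {2,5}; column 2 has {1,2,4,5}, so it must be 3.
(r5,c3): row 5 has {2,3,5}; column 3 has {2,4,5}, so it must be 1.

1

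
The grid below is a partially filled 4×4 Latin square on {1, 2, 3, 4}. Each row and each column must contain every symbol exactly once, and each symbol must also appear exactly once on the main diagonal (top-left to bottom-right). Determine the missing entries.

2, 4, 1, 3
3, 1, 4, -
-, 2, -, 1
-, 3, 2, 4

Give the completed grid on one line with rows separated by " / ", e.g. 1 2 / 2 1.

Cell (r2,c4): row 2 has {1,3,4}; column 4 has {1,3,4} → 2.
Cell (r3,c1): row 3 has {1,2}; column 1 has {2,3} → 4.
Cell (r3,c3): row 3 has {1,2,4}; column 3 has {1,2,4}; the diagonal has {1,2,4} → 3.
Cell (r4,c1): row 4 has {2,3,4}; column 1 has {2,3,4} → 1.

2 4 1 3 / 3 1 4 2 / 4 2 3 1 / 1 3 2 4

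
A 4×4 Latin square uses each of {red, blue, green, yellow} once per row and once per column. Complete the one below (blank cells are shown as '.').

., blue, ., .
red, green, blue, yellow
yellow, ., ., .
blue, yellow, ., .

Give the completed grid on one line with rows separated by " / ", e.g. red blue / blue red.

(r1,c1) = green
(r1,c4) = red
(r3,c2) = red
(r3,c3) = green
(r3,c4) = blue
(r4,c3) = red
(r4,c4) = green
(r1,c3) = yellow

green blue yellow red / red green blue yellow / yellow red green blue / blue yellow red green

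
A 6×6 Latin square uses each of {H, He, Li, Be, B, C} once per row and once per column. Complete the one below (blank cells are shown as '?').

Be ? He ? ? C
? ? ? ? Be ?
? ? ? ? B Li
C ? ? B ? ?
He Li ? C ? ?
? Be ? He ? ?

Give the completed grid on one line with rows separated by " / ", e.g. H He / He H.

Be B He H Li C / B C H Li Be He / H He C Be B Li / C H Li B He Be / He Li Be C H B / Li Be B He C H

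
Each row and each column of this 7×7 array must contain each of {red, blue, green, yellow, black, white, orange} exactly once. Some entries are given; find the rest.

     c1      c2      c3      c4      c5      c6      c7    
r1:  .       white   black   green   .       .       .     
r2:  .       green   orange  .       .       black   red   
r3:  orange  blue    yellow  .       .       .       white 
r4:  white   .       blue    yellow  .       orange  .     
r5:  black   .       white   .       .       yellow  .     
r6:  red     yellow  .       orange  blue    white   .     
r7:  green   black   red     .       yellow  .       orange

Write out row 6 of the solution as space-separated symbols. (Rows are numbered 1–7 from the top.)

red yellow green orange blue white black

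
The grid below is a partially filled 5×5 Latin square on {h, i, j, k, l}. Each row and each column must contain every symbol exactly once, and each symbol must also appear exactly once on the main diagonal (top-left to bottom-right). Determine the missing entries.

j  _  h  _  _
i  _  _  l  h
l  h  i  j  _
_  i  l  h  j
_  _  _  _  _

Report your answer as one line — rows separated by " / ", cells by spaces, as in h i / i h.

At row 2, column 2: row 2 has {h,i,l}; column 2 has {h,i}; the diagonal has {h,i,j}; that leaves k.
At row 2, column 3: row 2 has {h,i,k,l}; column 3 has {h,i,l}; that leaves j.
At row 3, column 5: row 3 has {h,i,j,l}; column 5 has {h,j}; that leaves k.
At row 4, column 1: row 4 has {h,i,j,l}; column 1 has {i,j,l}; that leaves k.
At row 5, column 1: row 5 is empty so far; column 1 has {i,j,k,l}; that leaves h.
At row 5, column 3: row 5 has {h}; column 3 has {h,i,j,l}; that leaves k.
At row 5, column 4: row 5 has {h,k}; column 4 has {h,j,l}; that leaves i.
At row 5, column 5: row 5 has {h,i,k}; column 5 has {h,j,k}; the diagonal has {h,i,j,k}; that leaves l.
At row 1, column 2: row 1 has {h,j}; column 2 has {h,i,k}; that leaves l.
At row 1, column 4: row 1 has {h,j,l}; column 4 has {h,i,j,l}; that leaves k.
At row 1, column 5: row 1 has {h,j,k,l}; column 5 has {h,j,k,l}; that leaves i.
At row 5, column 2: row 5 has {h,i,k,l}; column 2 has {h,i,k,l}; that leaves j.

j l h k i / i k j l h / l h i j k / k i l h j / h j k i l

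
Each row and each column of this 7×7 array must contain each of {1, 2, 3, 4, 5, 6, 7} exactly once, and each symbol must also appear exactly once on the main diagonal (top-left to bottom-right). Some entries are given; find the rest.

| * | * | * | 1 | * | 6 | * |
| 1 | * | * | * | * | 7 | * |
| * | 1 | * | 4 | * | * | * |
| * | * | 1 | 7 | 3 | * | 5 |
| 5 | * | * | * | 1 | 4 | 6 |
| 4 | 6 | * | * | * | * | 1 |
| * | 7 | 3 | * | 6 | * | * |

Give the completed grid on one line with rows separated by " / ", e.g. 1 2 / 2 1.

3 5 4 1 2 6 7 / 1 2 5 6 4 7 3 / 7 1 6 4 5 3 2 / 6 4 1 7 3 2 5 / 5 3 7 2 1 4 6 / 4 6 2 3 7 5 1 / 2 7 3 5 6 1 4

(r4,c6) = 2
(r7,c1) = 2
(r7,c4) = 5
(r7,c6) = 1
(r7,c7) = 4
(r1,c1) = 3
(r4,c1) = 6
(r4,c2) = 4
(r6,c6) = 5
(r2,c2) = 2
(r2,c7) = 3
(r3,c1) = 7
(r3,c3) = 6
(r3,c6) = 3
(r3,c7) = 2
(r5,c2) = 3
(r5,c4) = 2
(r6,c4) = 3
(r1,c2) = 5
(r1,c7) = 7
(r2,c4) = 6
(r3,c5) = 5
(r5,c3) = 7
(r6,c3) = 2
(r6,c5) = 7
(r1,c3) = 4
(r1,c5) = 2
(r2,c3) = 5
(r2,c5) = 4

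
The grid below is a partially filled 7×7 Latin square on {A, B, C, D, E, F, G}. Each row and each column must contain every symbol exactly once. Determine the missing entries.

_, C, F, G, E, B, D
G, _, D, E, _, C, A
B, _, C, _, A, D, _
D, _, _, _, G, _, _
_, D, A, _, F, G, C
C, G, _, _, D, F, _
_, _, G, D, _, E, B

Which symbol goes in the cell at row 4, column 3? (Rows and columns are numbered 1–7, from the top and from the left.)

(r1,c1) = A
(r2,c5) = B
(r3,c4) = F
(r4,c6) = A
(r5,c1) = E
(r5,c4) = B
(r6,c4) = A
(r6,c7) = E
(r7,c1) = F
(r7,c2) = A
(r7,c5) = C
(r2,c2) = F
(r3,c2) = E
(r3,c7) = G
(r4,c2) = B
(r4,c3) = E

E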